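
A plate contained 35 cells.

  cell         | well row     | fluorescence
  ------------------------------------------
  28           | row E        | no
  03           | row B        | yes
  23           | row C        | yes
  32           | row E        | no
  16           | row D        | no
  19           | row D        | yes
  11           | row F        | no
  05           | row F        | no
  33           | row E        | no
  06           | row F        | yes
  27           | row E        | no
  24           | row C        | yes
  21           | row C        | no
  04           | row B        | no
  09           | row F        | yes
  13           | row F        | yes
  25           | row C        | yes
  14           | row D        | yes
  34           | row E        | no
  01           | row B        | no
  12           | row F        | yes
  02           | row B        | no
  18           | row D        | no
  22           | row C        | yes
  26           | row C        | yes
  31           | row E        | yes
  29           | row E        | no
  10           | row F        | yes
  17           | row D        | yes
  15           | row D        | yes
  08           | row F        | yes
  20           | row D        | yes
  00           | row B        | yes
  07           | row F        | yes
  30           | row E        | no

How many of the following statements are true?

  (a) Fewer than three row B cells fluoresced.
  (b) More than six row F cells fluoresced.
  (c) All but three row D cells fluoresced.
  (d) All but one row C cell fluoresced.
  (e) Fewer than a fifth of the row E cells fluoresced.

4

(a) row B: |A| = 5, |A ∩ B| = 2; needs |A ∩ B| < 3 — true.
(b) row F: |A| = 9, |A ∩ B| = 7; needs |A ∩ B| > 6 — true.
(c) row D: |A| = 7, |A ∩ B| = 5; needs |A ∖ B| = 3 — false.
(d) row C: |A| = 6, |A ∩ B| = 5; needs |A ∖ B| = 1 — true.
(e) row E: |A| = 8, |A ∩ B| = 1; needs |A ∩ B| / |A| < 1/5 — true.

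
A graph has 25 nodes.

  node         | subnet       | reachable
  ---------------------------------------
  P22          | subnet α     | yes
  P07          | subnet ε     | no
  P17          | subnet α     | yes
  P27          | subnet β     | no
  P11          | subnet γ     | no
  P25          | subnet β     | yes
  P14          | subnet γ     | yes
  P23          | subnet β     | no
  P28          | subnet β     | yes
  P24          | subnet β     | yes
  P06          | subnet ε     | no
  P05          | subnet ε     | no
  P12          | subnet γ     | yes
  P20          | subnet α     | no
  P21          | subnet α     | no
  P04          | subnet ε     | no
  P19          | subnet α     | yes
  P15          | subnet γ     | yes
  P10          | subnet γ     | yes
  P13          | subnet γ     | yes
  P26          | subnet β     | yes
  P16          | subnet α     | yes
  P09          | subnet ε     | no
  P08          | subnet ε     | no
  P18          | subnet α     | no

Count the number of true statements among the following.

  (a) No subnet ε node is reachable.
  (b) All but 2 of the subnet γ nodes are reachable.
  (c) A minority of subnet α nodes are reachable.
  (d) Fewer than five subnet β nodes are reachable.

2

(a) subnet ε: |A| = 6, |A ∩ B| = 0; needs A ∩ B = ∅ (|A ∩ B| = 0) — true.
(b) subnet γ: |A| = 6, |A ∩ B| = 5; needs |A ∖ B| = 2 — false.
(c) subnet α: |A| = 7, |A ∩ B| = 4; needs |A ∩ B| < |A ∖ B| — false.
(d) subnet β: |A| = 6, |A ∩ B| = 4; needs |A ∩ B| < 5 — true.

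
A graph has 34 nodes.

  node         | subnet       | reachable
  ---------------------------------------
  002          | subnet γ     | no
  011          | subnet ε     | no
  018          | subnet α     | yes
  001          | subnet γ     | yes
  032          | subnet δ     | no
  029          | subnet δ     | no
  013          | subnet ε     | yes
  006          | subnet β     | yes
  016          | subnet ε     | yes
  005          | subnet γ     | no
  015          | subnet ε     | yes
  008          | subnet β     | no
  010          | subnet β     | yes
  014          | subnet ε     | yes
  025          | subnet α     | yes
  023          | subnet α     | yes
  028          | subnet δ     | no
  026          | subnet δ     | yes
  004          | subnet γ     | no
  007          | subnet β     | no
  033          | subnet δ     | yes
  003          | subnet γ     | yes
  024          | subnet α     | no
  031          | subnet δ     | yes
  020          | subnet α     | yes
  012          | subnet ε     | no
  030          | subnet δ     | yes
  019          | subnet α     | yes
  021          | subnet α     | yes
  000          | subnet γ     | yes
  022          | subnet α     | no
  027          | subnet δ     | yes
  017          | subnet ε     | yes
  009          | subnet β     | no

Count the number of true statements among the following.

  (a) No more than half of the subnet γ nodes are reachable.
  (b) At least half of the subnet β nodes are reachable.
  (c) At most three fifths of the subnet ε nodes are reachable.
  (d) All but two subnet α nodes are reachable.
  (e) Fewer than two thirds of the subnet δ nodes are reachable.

3

(a) subnet γ: |A| = 6, |A ∩ B| = 3; needs |A ∩ B| ≤ |A ∖ B| — true.
(b) subnet β: |A| = 5, |A ∩ B| = 2; needs |A ∩ B| ≥ |A ∖ B| — false.
(c) subnet ε: |A| = 7, |A ∩ B| = 5; needs |A ∩ B| / |A| ≤ 3/5 — false.
(d) subnet α: |A| = 8, |A ∩ B| = 6; needs |A ∖ B| = 2 — true.
(e) subnet δ: |A| = 8, |A ∩ B| = 5; needs |A ∩ B| / |A| < 2/3 — true.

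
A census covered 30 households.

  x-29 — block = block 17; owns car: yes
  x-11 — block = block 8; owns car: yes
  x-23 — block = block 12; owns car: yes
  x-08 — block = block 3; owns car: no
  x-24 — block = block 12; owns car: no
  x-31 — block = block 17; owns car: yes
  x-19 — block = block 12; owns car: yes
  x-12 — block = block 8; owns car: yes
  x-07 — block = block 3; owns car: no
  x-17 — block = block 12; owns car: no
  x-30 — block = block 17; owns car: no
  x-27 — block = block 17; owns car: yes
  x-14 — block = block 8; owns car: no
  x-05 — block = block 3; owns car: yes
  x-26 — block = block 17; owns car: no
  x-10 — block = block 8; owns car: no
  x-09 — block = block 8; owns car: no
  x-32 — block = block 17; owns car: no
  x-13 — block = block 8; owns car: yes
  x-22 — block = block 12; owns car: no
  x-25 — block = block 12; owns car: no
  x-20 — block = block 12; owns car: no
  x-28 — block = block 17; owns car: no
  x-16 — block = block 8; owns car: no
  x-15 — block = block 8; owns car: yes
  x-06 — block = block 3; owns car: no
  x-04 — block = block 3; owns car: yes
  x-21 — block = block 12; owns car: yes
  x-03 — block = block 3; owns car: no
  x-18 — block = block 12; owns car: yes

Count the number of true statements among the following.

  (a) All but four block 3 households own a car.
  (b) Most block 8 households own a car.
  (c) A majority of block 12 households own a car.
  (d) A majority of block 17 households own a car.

1

(a) block 3: |A| = 6, |A ∩ B| = 2; needs |A ∖ B| = 4 — true.
(b) block 8: |A| = 8, |A ∩ B| = 4; needs |A ∩ B| > |A ∖ B| — false.
(c) block 12: |A| = 9, |A ∩ B| = 4; needs |A ∩ B| > |A ∖ B| — false.
(d) block 17: |A| = 7, |A ∩ B| = 3; needs |A ∩ B| > |A ∖ B| — false.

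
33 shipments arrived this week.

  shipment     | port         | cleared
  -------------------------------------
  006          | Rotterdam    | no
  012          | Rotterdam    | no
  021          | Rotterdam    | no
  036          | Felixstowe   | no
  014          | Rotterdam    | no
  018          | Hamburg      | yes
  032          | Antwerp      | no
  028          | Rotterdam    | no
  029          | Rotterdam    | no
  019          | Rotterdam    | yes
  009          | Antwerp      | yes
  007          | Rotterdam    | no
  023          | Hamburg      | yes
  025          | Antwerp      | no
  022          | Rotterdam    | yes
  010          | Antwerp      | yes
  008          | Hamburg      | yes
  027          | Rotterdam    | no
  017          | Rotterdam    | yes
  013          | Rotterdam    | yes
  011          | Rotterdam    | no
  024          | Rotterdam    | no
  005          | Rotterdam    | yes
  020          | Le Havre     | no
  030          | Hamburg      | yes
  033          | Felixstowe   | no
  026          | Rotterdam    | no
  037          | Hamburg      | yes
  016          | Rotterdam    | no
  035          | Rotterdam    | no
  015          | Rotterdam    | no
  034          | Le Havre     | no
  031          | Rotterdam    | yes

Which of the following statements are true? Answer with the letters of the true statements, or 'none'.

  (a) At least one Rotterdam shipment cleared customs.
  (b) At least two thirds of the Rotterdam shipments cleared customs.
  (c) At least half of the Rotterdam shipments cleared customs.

|A| = 20, |A ∩ B| = 6, |A ∖ B| = 14.
(a) A ∩ B ≠ ∅ (|A ∩ B| ≥ 1): holds.
(b) |A ∩ B| / |A| ≥ 2/3: fails.
(c) |A ∩ B| ≥ |A ∖ B|: fails.

(a)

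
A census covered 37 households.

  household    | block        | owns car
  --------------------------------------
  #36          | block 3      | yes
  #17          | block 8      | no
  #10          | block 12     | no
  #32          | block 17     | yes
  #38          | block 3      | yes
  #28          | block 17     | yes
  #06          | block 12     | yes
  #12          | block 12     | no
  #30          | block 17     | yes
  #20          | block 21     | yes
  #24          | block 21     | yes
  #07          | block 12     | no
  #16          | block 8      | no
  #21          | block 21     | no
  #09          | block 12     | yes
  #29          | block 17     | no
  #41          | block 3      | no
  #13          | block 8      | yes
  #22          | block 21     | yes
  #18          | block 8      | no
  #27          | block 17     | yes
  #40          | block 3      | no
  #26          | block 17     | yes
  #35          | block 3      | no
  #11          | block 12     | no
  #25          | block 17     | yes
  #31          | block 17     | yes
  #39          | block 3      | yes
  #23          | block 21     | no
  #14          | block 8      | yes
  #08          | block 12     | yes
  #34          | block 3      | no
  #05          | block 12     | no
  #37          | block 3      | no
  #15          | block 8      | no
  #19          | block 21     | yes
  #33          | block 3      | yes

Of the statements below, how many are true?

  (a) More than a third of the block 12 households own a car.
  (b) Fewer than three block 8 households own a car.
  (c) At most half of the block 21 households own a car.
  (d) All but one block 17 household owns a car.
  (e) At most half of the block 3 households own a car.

(a) block 12: |A| = 8, |A ∩ B| = 3; needs |A ∩ B| / |A| > 1/3 — true.
(b) block 8: |A| = 6, |A ∩ B| = 2; needs |A ∩ B| < 3 — true.
(c) block 21: |A| = 6, |A ∩ B| = 4; needs |A ∩ B| ≤ |A ∖ B| — false.
(d) block 17: |A| = 8, |A ∩ B| = 7; needs |A ∖ B| = 1 — true.
(e) block 3: |A| = 9, |A ∩ B| = 4; needs |A ∩ B| ≤ |A ∖ B| — true.

4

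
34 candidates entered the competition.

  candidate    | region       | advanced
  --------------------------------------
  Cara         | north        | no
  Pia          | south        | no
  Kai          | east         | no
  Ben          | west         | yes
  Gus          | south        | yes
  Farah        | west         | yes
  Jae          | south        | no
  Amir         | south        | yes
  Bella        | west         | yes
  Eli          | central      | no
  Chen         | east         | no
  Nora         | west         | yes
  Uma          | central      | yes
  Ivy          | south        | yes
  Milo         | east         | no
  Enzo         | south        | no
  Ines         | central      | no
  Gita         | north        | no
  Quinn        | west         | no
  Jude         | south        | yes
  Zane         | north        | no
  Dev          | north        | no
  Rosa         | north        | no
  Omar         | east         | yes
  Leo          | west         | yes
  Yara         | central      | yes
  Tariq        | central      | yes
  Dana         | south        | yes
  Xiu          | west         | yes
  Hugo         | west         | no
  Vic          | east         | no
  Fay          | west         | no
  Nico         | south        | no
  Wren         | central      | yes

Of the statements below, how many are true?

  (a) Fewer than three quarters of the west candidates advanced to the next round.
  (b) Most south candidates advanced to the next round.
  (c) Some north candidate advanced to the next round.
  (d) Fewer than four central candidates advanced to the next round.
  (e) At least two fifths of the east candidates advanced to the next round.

2

(a) west: |A| = 9, |A ∩ B| = 6; needs |A ∩ B| / |A| < 3/4 — true.
(b) south: |A| = 9, |A ∩ B| = 5; needs |A ∩ B| > |A ∖ B| — true.
(c) north: |A| = 5, |A ∩ B| = 0; needs A ∩ B ≠ ∅ (|A ∩ B| ≥ 1) — false.
(d) central: |A| = 6, |A ∩ B| = 4; needs |A ∩ B| < 4 — false.
(e) east: |A| = 5, |A ∩ B| = 1; needs |A ∩ B| / |A| ≥ 2/5 — false.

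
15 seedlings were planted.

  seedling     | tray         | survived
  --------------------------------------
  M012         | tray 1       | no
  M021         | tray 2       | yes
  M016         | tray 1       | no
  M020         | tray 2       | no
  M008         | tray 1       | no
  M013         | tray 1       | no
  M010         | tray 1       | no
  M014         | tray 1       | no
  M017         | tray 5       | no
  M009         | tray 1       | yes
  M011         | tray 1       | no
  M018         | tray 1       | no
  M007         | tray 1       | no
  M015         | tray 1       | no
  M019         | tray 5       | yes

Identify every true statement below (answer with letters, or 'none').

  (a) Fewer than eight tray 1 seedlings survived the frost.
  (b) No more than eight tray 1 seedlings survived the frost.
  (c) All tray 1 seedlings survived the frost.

|A| = 11, |A ∩ B| = 1, |A ∖ B| = 10.
(a) |A ∩ B| < 8: holds.
(b) |A ∩ B| ≤ 8: holds.
(c) A ⊆ B, i.e. every element of A is in B (|A ∖ B| = 0): fails.

(a), (b)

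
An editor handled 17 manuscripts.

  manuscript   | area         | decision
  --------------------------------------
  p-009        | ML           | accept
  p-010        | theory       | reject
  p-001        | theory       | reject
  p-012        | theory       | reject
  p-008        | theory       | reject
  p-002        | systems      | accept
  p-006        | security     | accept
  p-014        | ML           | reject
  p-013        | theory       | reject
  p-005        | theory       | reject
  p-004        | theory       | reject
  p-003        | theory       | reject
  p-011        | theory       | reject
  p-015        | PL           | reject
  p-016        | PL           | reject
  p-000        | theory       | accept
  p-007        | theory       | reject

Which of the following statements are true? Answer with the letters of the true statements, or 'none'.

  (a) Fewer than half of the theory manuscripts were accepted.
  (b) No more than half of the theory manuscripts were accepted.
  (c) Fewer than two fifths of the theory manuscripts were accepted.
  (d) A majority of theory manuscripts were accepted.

|A| = 11, |A ∩ B| = 1, |A ∖ B| = 10.
(a) |A ∩ B| < |A ∖ B|: holds.
(b) |A ∩ B| ≤ |A ∖ B|: holds.
(c) |A ∩ B| / |A| < 2/5: holds.
(d) |A ∩ B| > |A ∖ B|: fails.

(a), (b), (c)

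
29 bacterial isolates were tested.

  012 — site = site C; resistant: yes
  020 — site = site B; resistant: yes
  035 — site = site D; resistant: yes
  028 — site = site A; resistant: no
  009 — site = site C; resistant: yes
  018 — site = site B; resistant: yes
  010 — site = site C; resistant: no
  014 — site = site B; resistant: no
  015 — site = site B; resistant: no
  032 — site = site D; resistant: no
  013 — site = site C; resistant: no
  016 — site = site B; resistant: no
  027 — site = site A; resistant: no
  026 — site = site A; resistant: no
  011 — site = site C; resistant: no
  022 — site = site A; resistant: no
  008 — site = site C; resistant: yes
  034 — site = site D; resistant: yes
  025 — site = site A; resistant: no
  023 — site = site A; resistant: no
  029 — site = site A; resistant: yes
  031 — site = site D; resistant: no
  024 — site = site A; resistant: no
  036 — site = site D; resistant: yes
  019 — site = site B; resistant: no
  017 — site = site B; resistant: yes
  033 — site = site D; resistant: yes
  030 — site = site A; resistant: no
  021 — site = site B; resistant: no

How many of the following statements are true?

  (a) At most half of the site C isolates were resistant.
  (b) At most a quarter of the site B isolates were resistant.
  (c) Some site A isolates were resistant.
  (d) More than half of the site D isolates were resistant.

(a) site C: |A| = 6, |A ∩ B| = 3; needs |A ∩ B| ≤ |A ∖ B| — true.
(b) site B: |A| = 8, |A ∩ B| = 3; needs |A ∩ B| / |A| ≤ 1/4 — false.
(c) site A: |A| = 9, |A ∩ B| = 1; needs A ∩ B ≠ ∅ (|A ∩ B| ≥ 1) — true.
(d) site D: |A| = 6, |A ∩ B| = 4; needs |A ∩ B| > |A ∖ B| — true.

3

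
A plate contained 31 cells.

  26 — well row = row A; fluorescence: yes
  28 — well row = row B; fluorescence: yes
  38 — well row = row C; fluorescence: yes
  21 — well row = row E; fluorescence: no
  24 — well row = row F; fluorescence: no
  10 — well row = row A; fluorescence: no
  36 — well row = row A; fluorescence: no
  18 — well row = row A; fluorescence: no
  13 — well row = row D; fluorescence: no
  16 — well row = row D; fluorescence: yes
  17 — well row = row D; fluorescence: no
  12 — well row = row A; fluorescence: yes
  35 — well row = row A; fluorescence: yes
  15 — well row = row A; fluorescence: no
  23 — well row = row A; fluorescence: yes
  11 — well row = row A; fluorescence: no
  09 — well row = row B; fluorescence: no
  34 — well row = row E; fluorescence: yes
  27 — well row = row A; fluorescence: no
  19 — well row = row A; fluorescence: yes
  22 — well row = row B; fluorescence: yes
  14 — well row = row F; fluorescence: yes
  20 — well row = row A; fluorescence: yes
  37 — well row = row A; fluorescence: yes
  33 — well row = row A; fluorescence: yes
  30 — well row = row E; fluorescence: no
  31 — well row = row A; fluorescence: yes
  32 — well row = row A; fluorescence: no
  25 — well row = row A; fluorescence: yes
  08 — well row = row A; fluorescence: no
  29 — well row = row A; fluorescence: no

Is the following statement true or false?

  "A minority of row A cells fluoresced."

False

'A minority of row A cells fluoresced' holds iff |A ∩ B| < |A ∖ B|.
|A| = 19, |A ∩ B| = 10, |A ∖ B| = 9.
10 > 9, so the statement is false.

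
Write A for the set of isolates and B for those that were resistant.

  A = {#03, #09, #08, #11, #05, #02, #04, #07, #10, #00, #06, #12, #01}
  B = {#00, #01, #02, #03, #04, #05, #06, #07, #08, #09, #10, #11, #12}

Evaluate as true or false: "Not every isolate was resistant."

'Not every isolate was resistant' holds iff A ⊄ B (|A ∖ B| ≥ 1).
A (the restrictor) = {#03, #09, #08, #11, #05, #02, #04, #07, #10, #00, #06, #12, #01}, |A| = 13.
A ∖ B = {}, so |A ∖ B| = 0.
So the statement is false.

False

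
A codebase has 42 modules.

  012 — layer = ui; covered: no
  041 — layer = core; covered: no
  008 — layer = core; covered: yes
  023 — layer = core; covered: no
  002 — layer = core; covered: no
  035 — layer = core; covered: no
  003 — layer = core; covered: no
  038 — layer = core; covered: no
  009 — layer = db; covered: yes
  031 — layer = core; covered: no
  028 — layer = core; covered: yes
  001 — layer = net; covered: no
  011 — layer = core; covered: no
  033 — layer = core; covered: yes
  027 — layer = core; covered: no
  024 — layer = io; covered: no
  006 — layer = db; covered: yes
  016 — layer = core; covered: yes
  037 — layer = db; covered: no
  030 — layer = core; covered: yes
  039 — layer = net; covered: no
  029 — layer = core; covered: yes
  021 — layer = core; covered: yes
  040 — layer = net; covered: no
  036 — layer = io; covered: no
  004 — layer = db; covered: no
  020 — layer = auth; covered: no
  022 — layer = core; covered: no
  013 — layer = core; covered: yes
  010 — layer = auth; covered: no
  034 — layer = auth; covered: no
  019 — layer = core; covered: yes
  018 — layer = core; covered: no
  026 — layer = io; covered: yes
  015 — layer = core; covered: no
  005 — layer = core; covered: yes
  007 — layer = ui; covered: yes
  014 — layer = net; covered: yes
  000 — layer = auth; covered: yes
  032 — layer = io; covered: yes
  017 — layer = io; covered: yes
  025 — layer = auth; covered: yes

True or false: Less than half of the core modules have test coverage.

Truth condition: |A ∩ B| < |A ∖ B|.
|A| = 22, |A ∩ B| = 10, |A ∖ B| = 12.
10 < 12, so the statement is true.

True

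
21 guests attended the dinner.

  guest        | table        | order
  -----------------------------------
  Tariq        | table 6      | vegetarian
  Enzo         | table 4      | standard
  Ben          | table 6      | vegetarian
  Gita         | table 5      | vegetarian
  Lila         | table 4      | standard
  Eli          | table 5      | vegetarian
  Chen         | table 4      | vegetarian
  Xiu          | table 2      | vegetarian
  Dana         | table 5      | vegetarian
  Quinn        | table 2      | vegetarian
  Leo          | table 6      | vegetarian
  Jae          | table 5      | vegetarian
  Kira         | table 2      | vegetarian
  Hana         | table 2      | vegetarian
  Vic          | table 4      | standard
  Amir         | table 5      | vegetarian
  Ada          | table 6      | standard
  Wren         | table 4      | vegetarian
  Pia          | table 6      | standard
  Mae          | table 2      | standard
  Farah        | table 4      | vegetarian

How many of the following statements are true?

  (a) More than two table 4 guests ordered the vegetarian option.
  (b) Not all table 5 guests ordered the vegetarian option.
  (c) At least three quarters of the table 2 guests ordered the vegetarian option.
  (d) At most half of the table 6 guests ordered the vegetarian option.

2

(a) table 4: |A| = 6, |A ∩ B| = 3; needs |A ∩ B| > 2 — true.
(b) table 5: |A| = 5, |A ∩ B| = 5; needs A ⊄ B (|A ∖ B| ≥ 1) — false.
(c) table 2: |A| = 5, |A ∩ B| = 4; needs |A ∩ B| / |A| ≥ 3/4 — true.
(d) table 6: |A| = 5, |A ∩ B| = 3; needs |A ∩ B| ≤ |A ∖ B| — false.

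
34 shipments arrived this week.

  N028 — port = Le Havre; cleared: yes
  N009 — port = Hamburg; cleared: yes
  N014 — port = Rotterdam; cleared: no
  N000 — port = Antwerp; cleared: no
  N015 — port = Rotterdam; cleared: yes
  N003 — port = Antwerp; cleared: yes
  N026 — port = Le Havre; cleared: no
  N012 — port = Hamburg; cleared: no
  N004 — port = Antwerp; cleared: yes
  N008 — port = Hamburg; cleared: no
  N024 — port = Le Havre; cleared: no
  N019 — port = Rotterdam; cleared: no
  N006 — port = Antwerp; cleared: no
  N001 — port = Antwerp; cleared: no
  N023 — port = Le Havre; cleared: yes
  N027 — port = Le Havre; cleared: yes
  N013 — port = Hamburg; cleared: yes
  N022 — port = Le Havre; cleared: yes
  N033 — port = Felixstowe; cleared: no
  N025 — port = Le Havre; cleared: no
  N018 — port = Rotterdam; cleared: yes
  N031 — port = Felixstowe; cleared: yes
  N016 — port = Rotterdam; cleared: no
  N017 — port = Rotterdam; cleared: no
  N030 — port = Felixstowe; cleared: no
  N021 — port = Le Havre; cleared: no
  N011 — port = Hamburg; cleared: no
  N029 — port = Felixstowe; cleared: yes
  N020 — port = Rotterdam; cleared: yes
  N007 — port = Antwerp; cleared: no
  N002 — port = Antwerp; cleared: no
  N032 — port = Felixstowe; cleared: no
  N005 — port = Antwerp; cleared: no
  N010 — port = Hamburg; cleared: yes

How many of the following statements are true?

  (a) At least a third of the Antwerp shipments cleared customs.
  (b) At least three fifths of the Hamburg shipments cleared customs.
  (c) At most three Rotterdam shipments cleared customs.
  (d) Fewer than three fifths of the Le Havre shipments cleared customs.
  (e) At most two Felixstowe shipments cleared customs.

(a) Antwerp: |A| = 8, |A ∩ B| = 2; needs |A ∩ B| / |A| ≥ 1/3 — false.
(b) Hamburg: |A| = 6, |A ∩ B| = 3; needs |A ∩ B| / |A| ≥ 3/5 — false.
(c) Rotterdam: |A| = 7, |A ∩ B| = 3; needs |A ∩ B| ≤ 3 — true.
(d) Le Havre: |A| = 8, |A ∩ B| = 4; needs |A ∩ B| / |A| < 3/5 — true.
(e) Felixstowe: |A| = 5, |A ∩ B| = 2; needs |A ∩ B| ≤ 2 — true.

3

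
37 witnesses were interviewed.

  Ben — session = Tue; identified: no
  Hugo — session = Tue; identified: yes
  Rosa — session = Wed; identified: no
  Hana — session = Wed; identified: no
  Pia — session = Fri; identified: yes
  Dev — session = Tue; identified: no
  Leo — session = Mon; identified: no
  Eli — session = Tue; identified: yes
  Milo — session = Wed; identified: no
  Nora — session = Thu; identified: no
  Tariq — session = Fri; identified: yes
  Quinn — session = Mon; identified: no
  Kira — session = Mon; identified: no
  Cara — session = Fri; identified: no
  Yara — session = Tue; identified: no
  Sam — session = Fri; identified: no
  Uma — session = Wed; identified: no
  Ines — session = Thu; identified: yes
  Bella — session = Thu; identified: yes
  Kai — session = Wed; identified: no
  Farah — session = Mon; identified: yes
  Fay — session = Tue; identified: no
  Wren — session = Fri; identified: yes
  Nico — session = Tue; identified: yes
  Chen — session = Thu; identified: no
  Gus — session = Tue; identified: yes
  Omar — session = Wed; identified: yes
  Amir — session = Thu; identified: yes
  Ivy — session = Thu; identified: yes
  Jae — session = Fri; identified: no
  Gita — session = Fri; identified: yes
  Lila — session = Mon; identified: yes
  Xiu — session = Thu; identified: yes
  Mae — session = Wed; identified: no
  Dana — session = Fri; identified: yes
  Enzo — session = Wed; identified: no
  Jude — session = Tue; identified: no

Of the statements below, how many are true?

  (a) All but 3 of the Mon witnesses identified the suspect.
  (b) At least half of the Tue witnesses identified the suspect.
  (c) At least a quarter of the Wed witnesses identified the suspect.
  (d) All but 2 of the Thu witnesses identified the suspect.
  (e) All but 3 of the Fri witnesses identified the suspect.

(a) Mon: |A| = 5, |A ∩ B| = 2; needs |A ∖ B| = 3 — true.
(b) Tue: |A| = 9, |A ∩ B| = 4; needs |A ∩ B| ≥ |A ∖ B| — false.
(c) Wed: |A| = 8, |A ∩ B| = 1; needs |A ∩ B| / |A| ≥ 1/4 — false.
(d) Thu: |A| = 7, |A ∩ B| = 5; needs |A ∖ B| = 2 — true.
(e) Fri: |A| = 8, |A ∩ B| = 5; needs |A ∖ B| = 3 — true.

3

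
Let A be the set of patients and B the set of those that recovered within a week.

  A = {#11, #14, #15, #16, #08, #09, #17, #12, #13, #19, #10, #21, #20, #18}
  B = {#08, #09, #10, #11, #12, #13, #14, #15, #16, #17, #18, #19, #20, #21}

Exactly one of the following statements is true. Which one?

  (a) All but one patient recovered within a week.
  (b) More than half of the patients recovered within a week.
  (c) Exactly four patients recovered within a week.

|A| = 14, |A ∩ B| = 14, |A ∖ B| = 0.
(a) requires |A ∖ B| = 1: false.
(b) requires |A ∩ B| > |A ∖ B|: true.
(c) requires |A ∩ B| = 4: false.

(b)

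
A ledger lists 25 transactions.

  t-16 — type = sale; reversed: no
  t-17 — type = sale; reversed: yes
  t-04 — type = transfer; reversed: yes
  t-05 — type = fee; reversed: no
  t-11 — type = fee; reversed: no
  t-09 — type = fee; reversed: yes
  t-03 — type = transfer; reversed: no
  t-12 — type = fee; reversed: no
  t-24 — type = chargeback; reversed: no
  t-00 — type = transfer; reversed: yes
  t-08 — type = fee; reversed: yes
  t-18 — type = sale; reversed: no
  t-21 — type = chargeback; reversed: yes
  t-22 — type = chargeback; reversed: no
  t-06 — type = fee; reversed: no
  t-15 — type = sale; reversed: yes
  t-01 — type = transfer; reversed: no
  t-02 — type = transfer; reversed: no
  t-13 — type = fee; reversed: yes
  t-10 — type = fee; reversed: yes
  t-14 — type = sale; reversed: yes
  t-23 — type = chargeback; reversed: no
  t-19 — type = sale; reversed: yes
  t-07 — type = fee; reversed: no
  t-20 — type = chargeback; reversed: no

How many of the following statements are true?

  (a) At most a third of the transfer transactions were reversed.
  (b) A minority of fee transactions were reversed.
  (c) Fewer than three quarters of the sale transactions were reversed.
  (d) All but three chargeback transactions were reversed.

2

(a) transfer: |A| = 5, |A ∩ B| = 2; needs |A ∩ B| / |A| ≤ 1/3 — false.
(b) fee: |A| = 9, |A ∩ B| = 4; needs |A ∩ B| < |A ∖ B| — true.
(c) sale: |A| = 6, |A ∩ B| = 4; needs |A ∩ B| / |A| < 3/4 — true.
(d) chargeback: |A| = 5, |A ∩ B| = 1; needs |A ∖ B| = 3 — false.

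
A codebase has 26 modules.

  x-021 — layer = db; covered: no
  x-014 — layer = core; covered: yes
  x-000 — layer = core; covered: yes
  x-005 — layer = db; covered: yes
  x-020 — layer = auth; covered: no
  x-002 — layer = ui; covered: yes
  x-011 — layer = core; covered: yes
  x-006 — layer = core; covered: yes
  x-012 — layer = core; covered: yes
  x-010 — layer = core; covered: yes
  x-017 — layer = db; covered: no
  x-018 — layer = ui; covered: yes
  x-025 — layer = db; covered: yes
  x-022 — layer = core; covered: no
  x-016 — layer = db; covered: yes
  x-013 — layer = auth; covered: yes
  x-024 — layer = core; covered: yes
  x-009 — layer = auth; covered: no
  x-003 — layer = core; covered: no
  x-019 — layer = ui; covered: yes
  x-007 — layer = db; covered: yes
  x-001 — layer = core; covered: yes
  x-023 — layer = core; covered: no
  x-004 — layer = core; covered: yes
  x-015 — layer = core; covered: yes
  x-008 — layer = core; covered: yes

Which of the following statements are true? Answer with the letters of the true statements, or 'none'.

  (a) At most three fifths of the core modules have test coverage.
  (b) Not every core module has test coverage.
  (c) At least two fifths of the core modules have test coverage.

|A| = 14, |A ∩ B| = 11, |A ∖ B| = 3.
(a) |A ∩ B| / |A| ≤ 3/5: fails.
(b) A ⊄ B (|A ∖ B| ≥ 1): holds.
(c) |A ∩ B| / |A| ≥ 2/5: holds.

(b), (c)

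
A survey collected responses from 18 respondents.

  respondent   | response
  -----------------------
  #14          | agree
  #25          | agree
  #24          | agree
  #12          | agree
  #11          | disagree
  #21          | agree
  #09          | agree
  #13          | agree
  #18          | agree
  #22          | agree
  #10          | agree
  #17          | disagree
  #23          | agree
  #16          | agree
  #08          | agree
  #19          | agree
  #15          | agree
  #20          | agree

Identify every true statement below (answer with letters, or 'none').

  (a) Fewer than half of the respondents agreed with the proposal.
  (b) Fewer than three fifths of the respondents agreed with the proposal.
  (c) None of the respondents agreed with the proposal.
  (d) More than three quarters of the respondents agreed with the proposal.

(d)

|A| = 18, |A ∩ B| = 16, |A ∖ B| = 2.
(a) |A ∩ B| < |A ∖ B|: fails.
(b) |A ∩ B| / |A| < 3/5: fails.
(c) A ∩ B = ∅ (|A ∩ B| = 0): fails.
(d) |A ∩ B| / |A| > 3/4: holds.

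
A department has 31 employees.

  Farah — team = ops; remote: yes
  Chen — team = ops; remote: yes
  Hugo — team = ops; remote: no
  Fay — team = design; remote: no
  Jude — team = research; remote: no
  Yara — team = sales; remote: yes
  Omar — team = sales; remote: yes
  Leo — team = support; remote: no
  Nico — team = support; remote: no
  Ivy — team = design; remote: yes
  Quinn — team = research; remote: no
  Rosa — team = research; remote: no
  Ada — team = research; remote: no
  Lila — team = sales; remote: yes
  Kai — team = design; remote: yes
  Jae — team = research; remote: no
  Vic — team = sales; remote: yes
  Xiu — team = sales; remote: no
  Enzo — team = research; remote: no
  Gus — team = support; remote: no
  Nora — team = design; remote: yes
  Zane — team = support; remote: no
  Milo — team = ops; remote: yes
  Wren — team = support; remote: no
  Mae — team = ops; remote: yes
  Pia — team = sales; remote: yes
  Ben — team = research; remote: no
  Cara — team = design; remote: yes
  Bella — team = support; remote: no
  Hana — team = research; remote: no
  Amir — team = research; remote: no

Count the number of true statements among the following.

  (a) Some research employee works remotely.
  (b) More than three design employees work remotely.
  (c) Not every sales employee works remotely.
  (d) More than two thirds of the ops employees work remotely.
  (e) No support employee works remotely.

(a) research: |A| = 9, |A ∩ B| = 0; needs A ∩ B ≠ ∅ (|A ∩ B| ≥ 1) — false.
(b) design: |A| = 5, |A ∩ B| = 4; needs |A ∩ B| > 3 — true.
(c) sales: |A| = 6, |A ∩ B| = 5; needs A ⊄ B (|A ∖ B| ≥ 1) — true.
(d) ops: |A| = 5, |A ∩ B| = 4; needs |A ∩ B| / |A| > 2/3 — true.
(e) support: |A| = 6, |A ∩ B| = 0; needs A ∩ B = ∅ (|A ∩ B| = 0) — true.

4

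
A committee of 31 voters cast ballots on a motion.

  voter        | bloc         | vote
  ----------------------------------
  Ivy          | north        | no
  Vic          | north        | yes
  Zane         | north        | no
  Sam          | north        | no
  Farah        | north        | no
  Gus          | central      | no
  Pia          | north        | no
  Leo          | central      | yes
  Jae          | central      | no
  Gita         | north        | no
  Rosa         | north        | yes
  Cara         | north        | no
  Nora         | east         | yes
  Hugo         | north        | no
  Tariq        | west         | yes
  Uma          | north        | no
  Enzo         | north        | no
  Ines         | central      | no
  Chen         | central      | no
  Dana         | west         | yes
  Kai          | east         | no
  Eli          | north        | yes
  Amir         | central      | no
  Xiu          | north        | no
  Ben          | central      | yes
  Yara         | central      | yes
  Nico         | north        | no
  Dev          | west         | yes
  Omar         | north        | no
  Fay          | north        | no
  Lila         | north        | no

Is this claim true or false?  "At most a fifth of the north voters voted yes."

True

Truth condition: |A ∩ B| / |A| ≤ 1/5.
|A| = 18, |A ∩ B| = 3, |A ∖ B| = 15.
|A ∩ B|/|A| = 3/18, so the statement is true.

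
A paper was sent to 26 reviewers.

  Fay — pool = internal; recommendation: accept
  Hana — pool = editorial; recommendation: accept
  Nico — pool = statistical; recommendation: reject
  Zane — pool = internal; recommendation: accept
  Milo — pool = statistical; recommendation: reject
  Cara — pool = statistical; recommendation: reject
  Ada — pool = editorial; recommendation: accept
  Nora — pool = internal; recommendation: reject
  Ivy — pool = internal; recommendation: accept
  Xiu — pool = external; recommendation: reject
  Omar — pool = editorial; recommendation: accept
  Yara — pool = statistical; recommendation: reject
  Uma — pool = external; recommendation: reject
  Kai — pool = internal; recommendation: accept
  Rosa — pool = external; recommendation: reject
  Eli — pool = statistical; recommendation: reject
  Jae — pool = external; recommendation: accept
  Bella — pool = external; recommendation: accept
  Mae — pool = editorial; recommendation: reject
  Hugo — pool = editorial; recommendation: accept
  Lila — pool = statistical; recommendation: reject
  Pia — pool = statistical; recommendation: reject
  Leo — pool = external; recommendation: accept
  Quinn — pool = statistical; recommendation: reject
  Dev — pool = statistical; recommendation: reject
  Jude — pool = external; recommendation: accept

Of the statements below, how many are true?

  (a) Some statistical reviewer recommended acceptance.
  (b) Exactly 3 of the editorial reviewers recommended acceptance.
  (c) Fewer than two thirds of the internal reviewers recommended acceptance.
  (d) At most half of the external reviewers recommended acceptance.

(a) statistical: |A| = 9, |A ∩ B| = 0; needs A ∩ B ≠ ∅ (|A ∩ B| ≥ 1) — false.
(b) editorial: |A| = 5, |A ∩ B| = 4; needs |A ∩ B| = 3 — false.
(c) internal: |A| = 5, |A ∩ B| = 4; needs |A ∩ B| / |A| < 2/3 — false.
(d) external: |A| = 7, |A ∩ B| = 4; needs |A ∩ B| ≤ |A ∖ B| — false.

0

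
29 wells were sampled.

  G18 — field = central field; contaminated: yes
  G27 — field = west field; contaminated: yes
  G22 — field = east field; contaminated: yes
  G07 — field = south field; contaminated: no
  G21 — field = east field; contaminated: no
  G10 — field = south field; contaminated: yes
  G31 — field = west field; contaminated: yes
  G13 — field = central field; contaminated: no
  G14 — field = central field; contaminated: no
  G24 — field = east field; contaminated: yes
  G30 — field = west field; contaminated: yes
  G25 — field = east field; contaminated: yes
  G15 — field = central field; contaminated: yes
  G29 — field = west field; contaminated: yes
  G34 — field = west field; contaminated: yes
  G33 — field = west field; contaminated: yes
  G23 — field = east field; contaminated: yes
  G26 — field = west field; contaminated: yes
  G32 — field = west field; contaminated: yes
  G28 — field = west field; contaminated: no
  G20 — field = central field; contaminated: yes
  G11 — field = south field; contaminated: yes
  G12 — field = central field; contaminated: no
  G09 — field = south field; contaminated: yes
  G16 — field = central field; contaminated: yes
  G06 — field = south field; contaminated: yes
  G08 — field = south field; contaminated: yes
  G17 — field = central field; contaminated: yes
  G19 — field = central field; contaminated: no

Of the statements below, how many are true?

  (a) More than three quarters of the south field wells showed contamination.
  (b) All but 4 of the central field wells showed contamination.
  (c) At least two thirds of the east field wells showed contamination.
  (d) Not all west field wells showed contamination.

4

(a) south field: |A| = 6, |A ∩ B| = 5; needs |A ∩ B| / |A| > 3/4 — true.
(b) central field: |A| = 9, |A ∩ B| = 5; needs |A ∖ B| = 4 — true.
(c) east field: |A| = 5, |A ∩ B| = 4; needs |A ∩ B| / |A| ≥ 2/3 — true.
(d) west field: |A| = 9, |A ∩ B| = 8; needs A ⊄ B (|A ∖ B| ≥ 1) — true.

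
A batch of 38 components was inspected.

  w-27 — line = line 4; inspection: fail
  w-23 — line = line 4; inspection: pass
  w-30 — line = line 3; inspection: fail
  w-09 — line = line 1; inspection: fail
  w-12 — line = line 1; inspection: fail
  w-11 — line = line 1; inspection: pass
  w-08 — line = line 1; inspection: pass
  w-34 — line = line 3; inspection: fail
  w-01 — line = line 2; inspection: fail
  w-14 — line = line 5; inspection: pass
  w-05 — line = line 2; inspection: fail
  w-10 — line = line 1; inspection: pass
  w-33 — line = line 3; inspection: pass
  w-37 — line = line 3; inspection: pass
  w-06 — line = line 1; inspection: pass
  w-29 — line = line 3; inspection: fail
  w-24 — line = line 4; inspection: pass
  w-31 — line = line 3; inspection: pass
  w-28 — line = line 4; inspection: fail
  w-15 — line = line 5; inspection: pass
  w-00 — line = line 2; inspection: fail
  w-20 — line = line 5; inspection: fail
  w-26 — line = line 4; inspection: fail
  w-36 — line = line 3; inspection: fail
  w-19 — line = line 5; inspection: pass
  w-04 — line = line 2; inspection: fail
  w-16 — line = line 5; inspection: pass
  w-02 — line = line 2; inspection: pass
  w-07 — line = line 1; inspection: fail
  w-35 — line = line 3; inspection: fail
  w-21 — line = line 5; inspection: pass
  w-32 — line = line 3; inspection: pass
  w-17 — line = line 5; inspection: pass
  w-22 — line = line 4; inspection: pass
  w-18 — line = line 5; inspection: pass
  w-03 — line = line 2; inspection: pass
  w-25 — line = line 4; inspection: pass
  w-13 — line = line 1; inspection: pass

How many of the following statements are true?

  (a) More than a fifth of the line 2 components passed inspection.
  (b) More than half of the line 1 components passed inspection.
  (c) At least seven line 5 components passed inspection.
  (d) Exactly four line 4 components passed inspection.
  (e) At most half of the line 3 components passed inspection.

5

(a) line 2: |A| = 6, |A ∩ B| = 2; needs |A ∩ B| / |A| > 1/5 — true.
(b) line 1: |A| = 8, |A ∩ B| = 5; needs |A ∩ B| > |A ∖ B| — true.
(c) line 5: |A| = 8, |A ∩ B| = 7; needs |A ∩ B| ≥ 7 — true.
(d) line 4: |A| = 7, |A ∩ B| = 4; needs |A ∩ B| = 4 — true.
(e) line 3: |A| = 9, |A ∩ B| = 4; needs |A ∩ B| ≤ |A ∖ B| — true.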